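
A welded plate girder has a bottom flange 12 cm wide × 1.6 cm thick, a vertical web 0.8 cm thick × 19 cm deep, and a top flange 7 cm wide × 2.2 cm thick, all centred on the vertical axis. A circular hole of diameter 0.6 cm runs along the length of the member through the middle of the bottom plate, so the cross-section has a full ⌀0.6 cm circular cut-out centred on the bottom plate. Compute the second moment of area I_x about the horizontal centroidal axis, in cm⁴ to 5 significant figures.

Treat the section as a set of non-overlapping primitives; coordinates are from the bounding-box lower-left.
Bottom plate: 12 × 1.6, A = 19.2 cm², y = 0.8 cm, Ī = 4.096 cm⁴.
Web plate: 0.8 × 19, A = 15.2 cm², y = 11.1 cm, Ī = 457.2667 cm⁴.
Top plate: 7 × 2.2, A = 15.4 cm², y = 21.7 cm, Ī = 6.211333 cm⁴.
Hole (subtracted): ⌀0.6, A = 0.2827433 cm², y = 0.8 cm, Ī = 0.006361725 cm⁴.
Centroid: ȳ = ΣA·y / ΣA = 10.46168 cm.
Transfer each piece to the horizontal centroidal axis using Ī + A·d² with d = y − 10.46168:
  bottom plate: d = -9.661682 cm → contributes +1796.38 cm⁴
  web plate: d = 0.6383177 cm → contributes +463.4599 cm⁴
  top plate: d = 11.23832 cm → contributes +1951.228 cm⁴
  hole: d = -9.661682 cm → contributes −26.39992 cm⁴
Total I = 4184.668 cm⁴.

I_x ≈ 4184.7 cm⁴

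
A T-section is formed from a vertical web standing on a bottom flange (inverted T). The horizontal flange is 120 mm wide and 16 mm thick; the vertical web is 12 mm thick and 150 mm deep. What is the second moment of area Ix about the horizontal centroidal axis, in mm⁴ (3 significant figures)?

Decompose the section into non-overlapping parts with the origin at the bottom-left of its bounding rectangle.
Flange: 120 × 16, A = 1 920 mm², y = 8 mm, Ī = 40 960 mm⁴.
Web: 12 × 150, A = 1 800 mm², y = 91 mm, Ī = 3 375 000 mm⁴.
Centroid: ȳ = ΣA·y / ΣA = 48.161 mm.
Transfer each piece to the horizontal centroidal axis using Ī + A·d² with d = y − 48.161:
  flange: d = -40.161 mm → contributes +3 137 784 mm⁴
  web: d = 42.839 mm → contributes +6 678 279 mm⁴
Total I = 9 816 063 mm⁴.

Ix ≈ 9.82 × 10⁶ mm⁴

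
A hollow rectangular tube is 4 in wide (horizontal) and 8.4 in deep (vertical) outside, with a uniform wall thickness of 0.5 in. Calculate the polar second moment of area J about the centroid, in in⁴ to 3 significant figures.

Treat the section as a set of non-overlapping primitives; coordinates are from the bounding-box lower-left.
Outer rectangle: 4 × 8.4, A = 33.6 in², y = 4.2 in, Ī = 197.57 in⁴.
Inner void (subtracted): 3 × 7.4, A = 22.2 in², y = 4.2 in, Ī = 101.31 in⁴.
By symmetry the centroid is at mid-height, ȳ = 4.2 in.
All pieces are centred on the centroidal x-axis, so I = ΣĪ (holes subtracted) = 96.262 in⁴.
Repeating about the centroidal y-axis gives I_y = 28.15 in⁴.
Polar second moment: J = I_x + I_y = 124.41 in⁴.

J ≈ 124 in⁴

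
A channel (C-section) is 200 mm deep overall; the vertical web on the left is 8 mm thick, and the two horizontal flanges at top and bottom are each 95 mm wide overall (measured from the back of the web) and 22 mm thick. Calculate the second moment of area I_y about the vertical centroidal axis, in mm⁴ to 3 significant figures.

I_y ≈ 4.97 × 10⁶ mm⁴

Split into non-overlapping primitives; take the origin at the lower-left of the bounding box.
Web: 8 × 200, A = 1 600 mm², x = 4 mm, Ī = 8533.3 mm⁴.
Top flange (beyond web): 87 × 22, A = 1 914 mm², x = 51.5 mm, Ī = 1 207 256 mm⁴.
Bottom flange (beyond web): 87 × 22, A = 1 914 mm², x = 51.5 mm, Ī = 1 207 256 mm⁴.
Centroid: x̄ = ΣA·x / ΣA = 37.499 mm.
Transfer each piece to the vertical centroidal axis using Ī + A·d² with d = x − 37.499:
  web: d = -33.499 mm → contributes +1 803 975 mm⁴
  top flange (beyond web): d = 14.001 mm → contributes +1 582 478 mm⁴
  bottom flange (beyond web): d = 14.001 mm → contributes +1 582 478 mm⁴
Total I = 4 968 932 mm⁴.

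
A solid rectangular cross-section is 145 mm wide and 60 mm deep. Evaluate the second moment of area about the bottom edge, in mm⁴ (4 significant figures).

The section: 145 × 60, A = 8 700 mm², y = 30 mm, Ī = 2 610 000 mm⁴.
Transfer it to the base of the section using Ī + A·d² with d = y − 0:
  the section: d = 30 mm → contributes +10 440 000 mm⁴
Total I = 10 440 000 mm⁴.

I_base ≈ 1.044 × 10⁷ mm⁴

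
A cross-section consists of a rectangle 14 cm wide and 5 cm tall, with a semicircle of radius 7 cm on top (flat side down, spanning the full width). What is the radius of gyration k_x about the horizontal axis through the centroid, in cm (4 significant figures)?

k_x ≈ 3.202 cm

Split into non-overlapping primitives; take the origin at the lower-left of the bounding box.
Rectangular body: 14 × 5, A = 70 cm², y = 2.5 cm, Ī = 145.833 cm⁴.
Semicircular cap: semicircle r = 7, A = 76.969 cm², y = 7.97089 cm, Ī = 263.526 cm⁴.
Centroid: ȳ = ΣA·y / ΣA = 5.36516 cm.
Transfer each piece to the horizontal axis through the centroid using Ī + A·d² with d = y − 5.36516:
  rectangular body: d = -2.86516 cm → contributes +720.472 cm⁴
  semicircular cap: d = 2.60574 cm → contributes +786.135 cm⁴
Total I = 1506.61 cm⁴.
Radius of gyration: k = √(I/A) = √(1506.61 / 146.969) = 3.20175 cm.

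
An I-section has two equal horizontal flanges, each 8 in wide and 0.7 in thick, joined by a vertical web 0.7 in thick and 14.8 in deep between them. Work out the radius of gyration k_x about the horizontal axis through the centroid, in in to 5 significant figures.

Split into non-overlapping primitives; take the origin at the lower-left of the bounding box.
Bottom flange: 8 × 0.7, A = 5.6 in², y = 0.35 in, Ī = 0.2286667 in⁴.
Web: 0.7 × 14.8, A = 10.36 in², y = 8.1 in, Ī = 189.1045 in⁴.
Top flange: 8 × 0.7, A = 5.6 in², y = 15.85 in, Ī = 0.2286667 in⁴.
By symmetry the centroid is at mid-height, ȳ = 8.1 in.
Transfer each piece to the horizontal axis through the centroid using Ī + A·d² with d = y − 8.1:
  bottom flange: d = -7.75 in → contributes +336.5787 in⁴
  web: d = 0 in → contributes +189.1045 in⁴
  top flange: d = 7.75 in → contributes +336.5787 in⁴
Total I = 862.2619 in⁴.
Radius of gyration: k = √(I/A) = √(862.2619 / 21.56) = 6.324049 in.

k_x ≈ 6.3240 in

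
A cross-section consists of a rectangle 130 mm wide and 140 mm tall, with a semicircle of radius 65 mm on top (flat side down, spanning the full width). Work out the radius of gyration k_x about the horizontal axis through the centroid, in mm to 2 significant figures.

Split into non-overlapping primitives; take the origin at the lower-left of the bounding box.
Rectangular body: 130 × 140, A = 18 200 mm², y = 70 mm, Ī = 29 726 667 mm⁴.
Semicircular cap: semicircle r = 65, A = 6 637 mm², y = 167.6 mm, Ī = 1 959 230 mm⁴.
Centroid: ȳ = ΣA·y / ΣA = 96.08 mm.
Transfer each piece to the horizontal axis through the centroid using Ī + A·d² with d = y − 96.08:
  rectangular body: d = -26.08 mm → contributes +42 102 158 mm⁴
  semicircular cap: d = 71.51 mm → contributes +35 897 308 mm⁴
Total I = 77 999 465 mm⁴.
Radius of gyration: k = √(I/A) = √(77 999 465 / 24 837) = 56.04 mm.

k_x ≈ 56 mm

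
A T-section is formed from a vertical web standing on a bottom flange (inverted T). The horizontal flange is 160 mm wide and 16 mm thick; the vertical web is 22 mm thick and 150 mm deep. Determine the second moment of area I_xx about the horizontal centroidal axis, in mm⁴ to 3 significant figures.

Decompose the section into non-overlapping parts with the origin at the bottom-left of its bounding rectangle.
Flange: 160 × 16, A = 2 560 mm², y = 8 mm, Ī = 54 613 mm⁴.
Web: 22 × 150, A = 3 300 mm², y = 91 mm, Ī = 6 187 500 mm⁴.
Centroid: ȳ = ΣA·y / ΣA = 54.741 mm.
Transfer each piece to the horizontal centroidal axis using Ī + A·d² with d = y − 54.741:
  flange: d = -46.741 mm → contributes +5 647 407 mm⁴
  web: d = 36.259 mm → contributes +10 526 152 mm⁴
Total I = 16 173 559 mm⁴.

I_xx ≈ 1.62 × 10⁷ mm⁴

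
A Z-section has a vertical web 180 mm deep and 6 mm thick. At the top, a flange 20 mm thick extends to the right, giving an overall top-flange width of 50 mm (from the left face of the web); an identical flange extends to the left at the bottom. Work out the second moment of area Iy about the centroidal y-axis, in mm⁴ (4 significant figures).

Iy ≈ 1.387 × 10⁶ mm⁴

Split into non-overlapping primitives; take the origin at the lower-left of the bounding box.
Web: 6 × 180, A = 1 080 mm², x = 47 mm, Ī = 3 240 mm⁴.
Top flange (beyond web): 44 × 20, A = 880 mm², x = 72 mm, Ī = 141 973 mm⁴.
Bottom flange (beyond web): 44 × 20, A = 880 mm², x = 22 mm, Ī = 141 973 mm⁴.
Centroid: x̄ = ΣA·x / ΣA = 47 mm.
Transfer each piece to the centroidal y-axis using Ī + A·d² with d = x − 47:
  web: d = 0 mm → contributes +3 240 mm⁴
  top flange (beyond web): d = 25 mm → contributes +691 973 mm⁴
  bottom flange (beyond web): d = -25 mm → contributes +691 973 mm⁴
Total I = 1 387 187 mm⁴.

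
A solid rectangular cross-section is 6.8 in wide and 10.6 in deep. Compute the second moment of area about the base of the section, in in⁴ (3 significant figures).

The section: 6.8 × 10.6, A = 72.08 in², y = 5.3 in, Ī = 674.91 in⁴.
Transfer it to the base of the section using Ī + A·d² with d = y − 0:
  the section: d = 5.3 in → contributes +2699.6 in⁴
Total I = 2699.6 in⁴.

I_base ≈ 2700 in⁴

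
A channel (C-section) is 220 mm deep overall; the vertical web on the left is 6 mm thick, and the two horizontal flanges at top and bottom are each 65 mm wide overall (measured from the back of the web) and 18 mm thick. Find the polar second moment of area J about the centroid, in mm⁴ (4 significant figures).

J ≈ 2.853 × 10⁷ mm⁴

Split into non-overlapping primitives; take the origin at the lower-left of the bounding box.
Web: 6 × 220, A = 1 320 mm², y = 110 mm, Ī = 5 324 000 mm⁴.
Top flange (beyond web): 59 × 18, A = 1 062 mm², y = 211 mm, Ī = 28 674 mm⁴.
Bottom flange (beyond web): 59 × 18, A = 1 062 mm², y = 9 mm, Ī = 28 674 mm⁴.
By symmetry the centroid is at mid-height, ȳ = 110 mm.
Transfer each piece to the centroidal x-axis using Ī + A·d² with d = y − 110:
  web: d = 0 mm → contributes +5 324 000 mm⁴
  top flange (beyond web): d = 101 mm → contributes +10 862 136 mm⁴
  bottom flange (beyond web): d = -101 mm → contributes +10 862 136 mm⁴
Total I = 27 048 272 mm⁴.
For the y-axis: x̄ = 23.0436 mm.
Repeating about the centroidal y-axis gives I_y = 1 479 965 mm⁴.
Polar second moment: J = I_x + I_y = 28 528 237 mm⁴.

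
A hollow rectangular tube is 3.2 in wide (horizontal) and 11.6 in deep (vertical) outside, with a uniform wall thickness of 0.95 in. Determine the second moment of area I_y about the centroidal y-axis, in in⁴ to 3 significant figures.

I_y ≈ 29.9 in⁴

Break the section into simple shapes (no overlaps), measuring from the bottom-left corner of the bounding box.
Outer rectangle: 3.2 × 11.6, A = 37.12 in², x = 1.6 in, Ī = 31.676 in⁴.
Inner void (subtracted): 1.3 × 9.7, A = 12.61 in², x = 1.6 in, Ī = 1.7759 in⁴.
By symmetry the centroid is at mid-width, x̄ = 1.6 in.
All pieces are centred on the centroidal y-axis, so I = ΣĪ (holes subtracted) = 29.9 in⁴.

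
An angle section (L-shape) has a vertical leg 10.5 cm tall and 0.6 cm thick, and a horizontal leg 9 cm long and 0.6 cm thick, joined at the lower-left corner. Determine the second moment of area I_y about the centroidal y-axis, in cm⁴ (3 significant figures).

I_y ≈ 86.5 cm⁴

Break the section into simple shapes (no overlaps), measuring from the bottom-left corner of the bounding box.
Vertical leg: 0.6 × 10.5, A = 6.3 cm², x = 0.3 cm, Ī = 0.189 cm⁴.
Horizontal leg (remainder): 8.4 × 0.6, A = 5.04 cm², x = 4.8 cm, Ī = 29.635 cm⁴.
Centroid: x̄ = ΣA·x / ΣA = 2.3 cm.
Transfer each piece to the centroidal y-axis using Ī + A·d² with d = x − 2.3:
  vertical leg: d = -2 cm → contributes +25.389 cm⁴
  horizontal leg (remainder): d = 2.5 cm → contributes +61.135 cm⁴
Total I = 86.524 cm⁴.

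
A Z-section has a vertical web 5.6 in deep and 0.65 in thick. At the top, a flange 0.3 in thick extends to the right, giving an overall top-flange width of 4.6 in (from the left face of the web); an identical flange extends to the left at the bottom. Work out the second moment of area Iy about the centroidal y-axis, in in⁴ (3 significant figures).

Treat the section as a set of non-overlapping primitives; coordinates are from the bounding-box lower-left.
Web: 0.65 × 5.6, A = 3.64 in², x = 4.275 in, Ī = 0.12816 in⁴.
Top flange (beyond web): 3.95 × 0.3, A = 1.185 in², x = 6.575 in, Ī = 1.5407 in⁴.
Bottom flange (beyond web): 3.95 × 0.3, A = 1.185 in², x = 1.975 in, Ī = 1.5407 in⁴.
Centroid: x̄ = ΣA·x / ΣA = 4.275 in.
Transfer each piece to the centroidal y-axis using Ī + A·d² with d = x − 4.275:
  web: d = 0 in → contributes +0.12816 in⁴
  top flange (beyond web): d = 2.3 in → contributes +7.8094 in⁴
  bottom flange (beyond web): d = -2.3 in → contributes +7.8094 in⁴
Total I = 15.747 in⁴.

Iy ≈ 15.7 in⁴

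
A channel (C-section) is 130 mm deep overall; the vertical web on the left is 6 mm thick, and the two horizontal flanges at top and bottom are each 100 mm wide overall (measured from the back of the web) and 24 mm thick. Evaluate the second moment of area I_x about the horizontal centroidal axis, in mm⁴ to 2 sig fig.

Decompose the section into non-overlapping parts with the origin at the bottom-left of its bounding rectangle.
Web: 6 × 130, A = 780 mm², y = 65 mm, Ī = 1 098 500 mm⁴.
Top flange (beyond web): 94 × 24, A = 2 256 mm², y = 118 mm, Ī = 108 288 mm⁴.
Bottom flange (beyond web): 94 × 24, A = 2 256 mm², y = 12 mm, Ī = 108 288 mm⁴.
By symmetry the centroid is at mid-height, ȳ = 65 mm.
Transfer each piece to the horizontal centroidal axis using Ī + A·d² with d = y − 65:
  web: d = 0 mm → contributes +1 098 500 mm⁴
  top flange (beyond web): d = 53 mm → contributes +6 445 392 mm⁴
  bottom flange (beyond web): d = -53 mm → contributes +6 445 392 mm⁴
Total I = 13 989 284 mm⁴.

I_x ≈ 1.4 × 10⁷ mm⁴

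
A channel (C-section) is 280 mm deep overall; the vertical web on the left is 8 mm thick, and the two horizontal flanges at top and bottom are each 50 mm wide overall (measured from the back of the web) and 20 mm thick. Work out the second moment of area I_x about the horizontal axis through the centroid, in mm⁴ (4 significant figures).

I_x ≈ 4.308 × 10⁷ mm⁴

Split into non-overlapping primitives; take the origin at the lower-left of the bounding box.
Web: 8 × 280, A = 2 240 mm², y = 140 mm, Ī = 14 634 667 mm⁴.
Top flange (beyond web): 42 × 20, A = 840 mm², y = 270 mm, Ī = 28 000 mm⁴.
Bottom flange (beyond web): 42 × 20, A = 840 mm², y = 10 mm, Ī = 28 000 mm⁴.
By symmetry the centroid is at mid-height, ȳ = 140 mm.
Transfer each piece to the horizontal axis through the centroid using Ī + A·d² with d = y − 140:
  web: d = 0 mm → contributes +14 634 667 mm⁴
  top flange (beyond web): d = 130 mm → contributes +14 224 000 mm⁴
  bottom flange (beyond web): d = -130 mm → contributes +14 224 000 mm⁴
Total I = 43 082 667 mm⁴.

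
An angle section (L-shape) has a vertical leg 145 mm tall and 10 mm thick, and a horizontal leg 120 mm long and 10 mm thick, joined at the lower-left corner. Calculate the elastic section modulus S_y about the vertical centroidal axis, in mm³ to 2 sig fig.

S_y ≈ 3.8 × 10⁴ mm³

Break the section into simple shapes (no overlaps), measuring from the bottom-left corner of the bounding box.
Vertical leg: 10 × 145, A = 1 450 mm², x = 5 mm, Ī = 12 083 mm⁴.
Horizontal leg (remainder): 110 × 10, A = 1 100 mm², x = 65 mm, Ī = 1 109 167 mm⁴.
Centroid: x̄ = ΣA·x / ΣA = 30.88 mm.
Transfer each piece to the vertical centroidal axis using Ī + A·d² with d = x − 30.88:
  vertical leg: d = -25.88 mm → contributes +983 433 mm⁴
  horizontal leg (remainder): d = 34.12 mm → contributes +2 389 582 mm⁴
Total I = 3 373 015 mm⁴.
Extreme fibre distance c = 89.12 mm; S = I/c = 37 849 mm³.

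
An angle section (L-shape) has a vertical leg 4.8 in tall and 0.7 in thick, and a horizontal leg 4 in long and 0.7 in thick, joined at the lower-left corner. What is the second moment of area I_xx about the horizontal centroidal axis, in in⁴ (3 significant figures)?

I_xx ≈ 12.3 in⁴

Break the section into simple shapes (no overlaps), measuring from the bottom-left corner of the bounding box.
Vertical leg: 0.7 × 4.8, A = 3.36 in², y = 2.4 in, Ī = 6.4512 in⁴.
Horizontal leg (remainder): 3.3 × 0.7, A = 2.31 in², y = 0.35 in, Ī = 0.094325 in⁴.
Centroid: ȳ = ΣA·y / ΣA = 1.5648 in.
Transfer each piece to the horizontal centroidal axis using Ī + A·d² with d = y − 1.5648:
  vertical leg: d = 0.83519 in → contributes +8.7949 in⁴
  horizontal leg (remainder): d = -1.2148 in → contributes +3.5034 in⁴
Total I = 12.298 in⁴.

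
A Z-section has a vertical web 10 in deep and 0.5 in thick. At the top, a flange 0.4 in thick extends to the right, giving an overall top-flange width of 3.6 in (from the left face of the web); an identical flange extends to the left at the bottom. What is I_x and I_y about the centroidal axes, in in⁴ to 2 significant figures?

Treat the section as a set of non-overlapping primitives; coordinates are from the bounding-box lower-left.
Web: 0.5 × 10, A = 5 in², y = 5 in, Ī = 41.67 in⁴.
Top flange (beyond web): 3.1 × 0.4, A = 1.24 in², y = 9.8 in, Ī = 0.01653 in⁴.
Bottom flange (beyond web): 3.1 × 0.4, A = 1.24 in², y = 0.2 in, Ī = 0.01653 in⁴.
Centroid: ȳ = ΣA·y / ΣA = 5 in.
Transfer each piece to the centroidal x-axis using Ī + A·d² with d = y − 5:
  web: d = 0 in → contributes +41.67 in⁴
  top flange (beyond web): d = 4.8 in → contributes +28.59 in⁴
  bottom flange (beyond web): d = -4.8 in → contributes +28.59 in⁴
Total I = 98.84 in⁴.
For the y-axis: x̄ = 3.35 in.
Repeating about the centroidal y-axis gives I_y = 10.13 in⁴.

I_x ≈ 99 in⁴, I_y ≈ 10 in⁴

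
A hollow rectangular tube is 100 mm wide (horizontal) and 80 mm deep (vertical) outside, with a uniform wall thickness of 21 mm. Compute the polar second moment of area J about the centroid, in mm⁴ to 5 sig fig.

J ≈ 1.0050 × 10⁷ mm⁴

Decompose the section into non-overlapping parts with the origin at the bottom-left of its bounding rectangle.
Outer rectangle: 100 × 80, A = 8 000 mm², y = 40 mm, Ī = 4 266 667 mm⁴.
Inner void (subtracted): 58 × 38, A = 2 204 mm², y = 40 mm, Ī = 265214.7 mm⁴.
By symmetry the centroid is at mid-height, ȳ = 40 mm.
All pieces are centred on the centroidal x-axis, so I = ΣĪ (holes subtracted) = 4 001 452 mm⁴.
Repeating about the centroidal y-axis gives I_y = 6 048 812 mm⁴.
Polar second moment: J = I_x + I_y = 10 050 264 mm⁴.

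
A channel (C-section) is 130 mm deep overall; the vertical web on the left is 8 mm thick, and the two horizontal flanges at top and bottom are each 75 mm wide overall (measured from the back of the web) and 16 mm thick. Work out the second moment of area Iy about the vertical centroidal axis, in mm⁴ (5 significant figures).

Iy ≈ 1.7924 × 10⁶ mm⁴

Break the section into simple shapes (no overlaps), measuring from the bottom-left corner of the bounding box.
Web: 8 × 130, A = 1 040 mm², x = 4 mm, Ī = 5546.667 mm⁴.
Top flange (beyond web): 67 × 16, A = 1 072 mm², x = 41.5 mm, Ī = 401017.3 mm⁴.
Bottom flange (beyond web): 67 × 16, A = 1 072 mm², x = 41.5 mm, Ī = 401017.3 mm⁴.
Centroid: x̄ = ΣA·x / ΣA = 29.25126 mm.
Transfer each piece to the vertical centroidal axis using Ī + A·d² with d = x − 29.25126:
  web: d = -25.25126 mm → contributes +668677.6 mm⁴
  top flange (beyond web): d = 12.24874 mm → contributes +561851.3 mm⁴
  bottom flange (beyond web): d = 12.24874 mm → contributes +561851.3 mm⁴
Total I = 1 792 380 mm⁴.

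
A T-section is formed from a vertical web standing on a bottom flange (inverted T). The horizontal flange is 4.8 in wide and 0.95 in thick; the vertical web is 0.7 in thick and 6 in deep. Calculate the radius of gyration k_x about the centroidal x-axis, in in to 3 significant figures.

k_x ≈ 2.12 in

Break the section into simple shapes (no overlaps), measuring from the bottom-left corner of the bounding box.
Flange: 4.8 × 0.95, A = 4.56 in², y = 0.475 in, Ī = 0.34295 in⁴.
Web: 0.7 × 6, A = 4.2 in², y = 3.95 in, Ī = 12.6 in⁴.
Centroid: ȳ = ΣA·y / ΣA = 2.1411 in.
Transfer each piece to the centroidal x-axis using Ī + A·d² with d = y − 2.1411:
  flange: d = -1.6661 in → contributes +13.001 in⁴
  web: d = 1.8089 in → contributes +26.343 in⁴
Total I = 39.344 in⁴.
Radius of gyration: k = √(I/A) = √(39.344 / 8.76) = 2.1193 in.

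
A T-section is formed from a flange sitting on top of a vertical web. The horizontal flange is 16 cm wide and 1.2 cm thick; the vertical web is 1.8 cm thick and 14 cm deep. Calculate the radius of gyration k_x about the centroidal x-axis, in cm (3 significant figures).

Split into non-overlapping primitives; take the origin at the lower-left of the bounding box.
Flange: 16 × 1.2, A = 19.2 cm², y = 14.6 cm, Ī = 2.304 cm⁴.
Web: 1.8 × 14, A = 25.2 cm², y = 7 cm, Ī = 411.6 cm⁴.
Centroid: ȳ = ΣA·y / ΣA = 10.286 cm.
Transfer each piece to the centroidal x-axis using Ī + A·d² with d = y − 10.286:
  flange: d = 4.3135 cm → contributes +359.55 cm⁴
  web: d = -3.2865 cm → contributes +683.79 cm⁴
Total I = 1043.3 cm⁴.
Radius of gyration: k = √(I/A) = √(1043.3 / 44.4) = 4.8475 cm.

k_x ≈ 4.85 cm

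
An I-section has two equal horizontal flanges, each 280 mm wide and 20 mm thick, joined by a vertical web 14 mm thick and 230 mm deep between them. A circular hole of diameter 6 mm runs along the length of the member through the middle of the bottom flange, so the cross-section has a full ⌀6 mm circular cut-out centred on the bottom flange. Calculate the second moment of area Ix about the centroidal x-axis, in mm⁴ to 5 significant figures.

Split into non-overlapping primitives; take the origin at the lower-left of the bounding box.
Bottom flange: 280 × 20, A = 5 600 mm², y = 10 mm, Ī = 186666.7 mm⁴.
Web: 14 × 230, A = 3 220 mm², y = 135 mm, Ī = 14 194 833 mm⁴.
Top flange: 280 × 20, A = 5 600 mm², y = 260 mm, Ī = 186666.7 mm⁴.
Hole (subtracted): ⌀6, A = 28.27433 mm², y = 10 mm, Ī = 63.61725 mm⁴.
Centroid: ȳ = ΣA·y / ΣA = 135.2456 mm.
Transfer each piece to the centroidal x-axis using Ī + A·d² with d = y − 135.2456:
  bottom flange: d = -125.2456 mm → contributes +88 030 814 mm⁴
  web: d = -0.245578 mm → contributes +14 195 028 mm⁴
  top flange: d = 124.7544 mm → contributes +87 343 195 mm⁴
  hole: d = -125.2456 mm → contributes −443587.7 mm⁴
Total I = 189 125 449 mm⁴.

Ix ≈ 1.8913 × 10⁸ mm⁴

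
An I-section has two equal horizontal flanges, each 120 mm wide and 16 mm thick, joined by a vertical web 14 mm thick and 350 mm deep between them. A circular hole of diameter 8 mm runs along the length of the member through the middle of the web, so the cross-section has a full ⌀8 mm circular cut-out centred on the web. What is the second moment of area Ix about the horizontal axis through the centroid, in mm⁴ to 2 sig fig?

Treat the section as a set of non-overlapping primitives; coordinates are from the bounding-box lower-left.
Bottom flange: 120 × 16, A = 1 920 mm², y = 8 mm, Ī = 40 960 mm⁴.
Web: 14 × 350, A = 4 900 mm², y = 191 mm, Ī = 50 020 833 mm⁴.
Top flange: 120 × 16, A = 1 920 mm², y = 374 mm, Ī = 40 960 mm⁴.
Hole (subtracted): ⌀8, A = 50.27 mm², y = 191 mm, Ī = 201.1 mm⁴.
By symmetry the centroid is at mid-height, ȳ = 191 mm.
Transfer each piece to the horizontal axis through the centroid using Ī + A·d² with d = y − 191:
  bottom flange: d = -183 mm → contributes +64 339 840 mm⁴
  web: d = 0 mm → contributes +50 020 833 mm⁴
  top flange: d = 183 mm → contributes +64 339 840 mm⁴
  hole: d = 0 mm → contributes −201.1 mm⁴
Total I = 178 700 312 mm⁴.

Ix ≈ 1.8 × 10⁸ mm⁴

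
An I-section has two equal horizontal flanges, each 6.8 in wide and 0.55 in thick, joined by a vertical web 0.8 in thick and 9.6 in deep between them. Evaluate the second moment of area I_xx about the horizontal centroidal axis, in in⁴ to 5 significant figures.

Split into non-overlapping primitives; take the origin at the lower-left of the bounding box.
Bottom flange: 6.8 × 0.55, A = 3.74 in², y = 0.275 in, Ī = 0.09427917 in⁴.
Web: 0.8 × 9.6, A = 7.68 in², y = 5.35 in, Ī = 58.9824 in⁴.
Top flange: 6.8 × 0.55, A = 3.74 in², y = 10.425 in, Ī = 0.09427917 in⁴.
By symmetry the centroid is at mid-height, ȳ = 5.35 in.
Transfer each piece to the horizontal centroidal axis using Ī + A·d² with d = y − 5.35:
  bottom flange: d = -5.075 in → contributes +96.42032 in⁴
  web: d = 0 in → contributes +58.9824 in⁴
  top flange: d = 5.075 in → contributes +96.42032 in⁴
Total I = 251.823 in⁴.

I_xx ≈ 251.82 in⁴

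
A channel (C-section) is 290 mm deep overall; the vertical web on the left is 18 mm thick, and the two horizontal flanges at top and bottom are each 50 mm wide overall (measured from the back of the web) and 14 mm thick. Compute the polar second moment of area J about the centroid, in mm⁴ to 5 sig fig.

Decompose the section into non-overlapping parts with the origin at the bottom-left of its bounding rectangle.
Web: 18 × 290, A = 5 220 mm², y = 145 mm, Ī = 36 583 500 mm⁴.
Top flange (beyond web): 32 × 14, A = 448 mm², y = 283 mm, Ī = 7317.333 mm⁴.
Bottom flange (beyond web): 32 × 14, A = 448 mm², y = 7 mm, Ī = 7317.333 mm⁴.
By symmetry the centroid is at mid-height, ȳ = 145 mm.
Transfer each piece to the centroidal x-axis using Ī + A·d² with d = y − 145:
  web: d = 0 mm → contributes +36 583 500 mm⁴
  top flange (beyond web): d = 138 mm → contributes +8 539 029 mm⁴
  bottom flange (beyond web): d = -138 mm → contributes +8 539 029 mm⁴
Total I = 53 661 559 mm⁴.
For the y-axis: x̄ = 12.66252 mm.
Repeating about the centroidal y-axis gives I_y = 695358.1 mm⁴.
Polar second moment: J = I_x + I_y = 54 356 917 mm⁴.

J ≈ 5.4357 × 10⁷ mm⁴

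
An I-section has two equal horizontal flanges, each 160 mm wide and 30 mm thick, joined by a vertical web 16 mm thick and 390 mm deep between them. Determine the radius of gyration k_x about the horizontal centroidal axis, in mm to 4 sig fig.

k_x ≈ 178.2 mm

Decompose the section into non-overlapping parts with the origin at the bottom-left of its bounding rectangle.
Bottom flange: 160 × 30, A = 4 800 mm², y = 15 mm, Ī = 360 000 mm⁴.
Web: 16 × 390, A = 6 240 mm², y = 225 mm, Ī = 79 092 000 mm⁴.
Top flange: 160 × 30, A = 4 800 mm², y = 435 mm, Ī = 360 000 mm⁴.
By symmetry the centroid is at mid-height, ȳ = 225 mm.
Transfer each piece to the horizontal centroidal axis using Ī + A·d² with d = y − 225:
  bottom flange: d = -210 mm → contributes +212 040 000 mm⁴
  web: d = 0 mm → contributes +79 092 000 mm⁴
  top flange: d = 210 mm → contributes +212 040 000 mm⁴
Total I = 503 172 000 mm⁴.
Radius of gyration: k = √(I/A) = √(503 172 000 / 15 840) = 178.23 mm.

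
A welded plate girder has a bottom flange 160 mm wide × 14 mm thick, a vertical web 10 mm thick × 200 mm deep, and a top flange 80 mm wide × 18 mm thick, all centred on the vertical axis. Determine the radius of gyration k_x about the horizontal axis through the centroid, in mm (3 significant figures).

Decompose the section into non-overlapping parts with the origin at the bottom-left of its bounding rectangle.
Bottom plate: 160 × 14, A = 2 240 mm², y = 7 mm, Ī = 36 587 mm⁴.
Web plate: 10 × 200, A = 2 000 mm², y = 114 mm, Ī = 6 666 667 mm⁴.
Top plate: 80 × 18, A = 1 440 mm², y = 223 mm, Ī = 38 880 mm⁴.
Centroid: ȳ = ΣA·y / ΣA = 99.437 mm.
Transfer each piece to the horizontal axis through the centroid using Ī + A·d² with d = y − 99.437:
  bottom plate: d = -92.437 mm → contributes +19 176 331 mm⁴
  web plate: d = 14.563 mm → contributes +7 090 851 mm⁴
  top plate: d = 123.56 mm → contributes +22 024 669 mm⁴
Total I = 48 291 851 mm⁴.
Radius of gyration: k = √(I/A) = √(48 291 851 / 5 680) = 92.207 mm.

k_x ≈ 92.2 mm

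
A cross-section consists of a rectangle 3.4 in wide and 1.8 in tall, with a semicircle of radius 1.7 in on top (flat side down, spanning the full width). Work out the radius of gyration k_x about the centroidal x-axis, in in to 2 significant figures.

k_x ≈ 0.94 in

Split into non-overlapping primitives; take the origin at the lower-left of the bounding box.
Rectangular body: 3.4 × 1.8, A = 6.12 in², y = 0.9 in, Ī = 1.652 in⁴.
Semicircular cap: semicircle r = 1.7, A = 4.54 in², y = 2.522 in, Ī = 0.9167 in⁴.
Centroid: ȳ = ΣA·y / ΣA = 1.591 in.
Transfer each piece to the centroidal x-axis using Ī + A·d² with d = y − 1.591:
  rectangular body: d = -0.6905 in → contributes +4.571 in⁴
  semicircular cap: d = 0.931 in → contributes +4.851 in⁴
Total I = 9.422 in⁴.
Radius of gyration: k = √(I/A) = √(9.422 / 10.66) = 0.9401 in.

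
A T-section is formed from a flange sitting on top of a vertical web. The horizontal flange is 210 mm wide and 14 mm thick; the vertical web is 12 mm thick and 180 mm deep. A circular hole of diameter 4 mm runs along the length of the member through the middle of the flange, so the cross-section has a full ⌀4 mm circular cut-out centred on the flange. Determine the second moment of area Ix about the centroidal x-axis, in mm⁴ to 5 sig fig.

Ix ≈ 1.7575 × 10⁷ mm⁴

Break the section into simple shapes (no overlaps), measuring from the bottom-left corner of the bounding box.
Flange: 210 × 14, A = 2 940 mm², y = 187 mm, Ī = 48 020 mm⁴.
Web: 12 × 180, A = 2 160 mm², y = 90 mm, Ī = 5 832 000 mm⁴.
Hole (subtracted): ⌀4, A = 12.56637 mm², y = 187 mm, Ī = 12.56637 mm⁴.
Centroid: ȳ = ΣA·y / ΣA = 145.8162 mm.
Transfer each piece to the centroidal x-axis using Ī + A·d² with d = y − 145.8162:
  flange: d = 41.18383 mm → contributes +5 034 577 mm⁴
  web: d = -55.81617 mm → contributes +12 561 361 mm⁴
  hole: d = 41.18383 mm → contributes −21326.49 mm⁴
Total I = 17 574 611 mm⁴.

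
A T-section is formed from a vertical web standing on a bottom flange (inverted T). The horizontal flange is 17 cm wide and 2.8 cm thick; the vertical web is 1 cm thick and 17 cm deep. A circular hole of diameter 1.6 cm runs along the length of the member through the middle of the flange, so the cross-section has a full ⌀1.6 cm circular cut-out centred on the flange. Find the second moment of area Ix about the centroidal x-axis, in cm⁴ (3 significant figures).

Ix ≈ 1650 cm⁴

Split into non-overlapping primitives; take the origin at the lower-left of the bounding box.
Flange: 17 × 2.8, A = 47.6 cm², y = 1.4 cm, Ī = 31.099 cm⁴.
Web: 1 × 17, A = 17 cm², y = 11.3 cm, Ī = 409.42 cm⁴.
Hole (subtracted): ⌀1.6, A = 2.0106 cm², y = 1.4 cm, Ī = 0.3217 cm⁴.
Centroid: ȳ = ΣA·y / ΣA = 4.089 cm.
Transfer each piece to the centroidal x-axis using Ī + A·d² with d = y − 4.089:
  flange: d = -2.689 cm → contributes +375.27 cm⁴
  web: d = 7.211 cm → contributes +1293.4 cm⁴
  hole: d = -2.689 cm → contributes −14.859 cm⁴
Total I = 1653.8 cm⁴.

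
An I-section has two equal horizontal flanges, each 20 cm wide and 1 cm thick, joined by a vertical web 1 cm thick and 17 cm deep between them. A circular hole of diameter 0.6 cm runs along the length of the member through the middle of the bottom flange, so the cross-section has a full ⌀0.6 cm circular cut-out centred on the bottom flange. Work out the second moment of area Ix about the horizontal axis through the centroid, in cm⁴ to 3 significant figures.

Ix ≈ 3630 cm⁴

Decompose the section into non-overlapping parts with the origin at the bottom-left of its bounding rectangle.
Bottom flange: 20 × 1, A = 20 cm², y = 0.5 cm, Ī = 1.6667 cm⁴.
Web: 1 × 17, A = 17 cm², y = 9.5 cm, Ī = 409.42 cm⁴.
Top flange: 20 × 1, A = 20 cm², y = 18.5 cm, Ī = 1.6667 cm⁴.
Hole (subtracted): ⌀0.6, A = 0.28274 cm², y = 0.5 cm, Ī = 0.0063617 cm⁴.
Centroid: ȳ = ΣA·y / ΣA = 9.5449 cm.
Transfer each piece to the horizontal axis through the centroid using Ī + A·d² with d = y − 9.5449:
  bottom flange: d = -9.0449 cm → contributes +1637.9 cm⁴
  web: d = -0.044866 cm → contributes +409.45 cm⁴
  top flange: d = 8.9551 cm → contributes +1605.6 cm⁴
  hole: d = -9.0449 cm → contributes −23.137 cm⁴
Total I = 3629.7 cm⁴.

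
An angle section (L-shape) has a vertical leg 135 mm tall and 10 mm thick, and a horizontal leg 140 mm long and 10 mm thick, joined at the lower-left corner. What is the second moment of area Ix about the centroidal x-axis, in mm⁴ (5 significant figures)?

Ix ≈ 4.6481 × 10⁶ mm⁴

Split into non-overlapping primitives; take the origin at the lower-left of the bounding box.
Vertical leg: 10 × 135, A = 1 350 mm², y = 67.5 mm, Ī = 2 050 313 mm⁴.
Horizontal leg (remainder): 130 × 10, A = 1 300 mm², y = 5 mm, Ī = 10833.33 mm⁴.
Centroid: ȳ = ΣA·y / ΣA = 36.83962 mm.
Transfer each piece to the centroidal x-axis using Ī + A·d² with d = y − 36.83962:
  vertical leg: d = 30.66038 mm → contributes +3 319 392 mm⁴
  horizontal leg (remainder): d = -31.83962 mm → contributes +1 328 723 mm⁴
Total I = 4 648 115 mm⁴.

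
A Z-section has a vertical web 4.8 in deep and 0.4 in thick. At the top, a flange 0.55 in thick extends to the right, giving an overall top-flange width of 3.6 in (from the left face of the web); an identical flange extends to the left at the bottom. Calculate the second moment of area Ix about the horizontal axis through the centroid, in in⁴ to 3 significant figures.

Ix ≈ 19.7 in⁴

Split into non-overlapping primitives; take the origin at the lower-left of the bounding box.
Web: 0.4 × 4.8, A = 1.92 in², y = 2.4 in, Ī = 3.6864 in⁴.
Top flange (beyond web): 3.2 × 0.55, A = 1.76 in², y = 4.525 in, Ī = 0.044367 in⁴.
Bottom flange (beyond web): 3.2 × 0.55, A = 1.76 in², y = 0.275 in, Ī = 0.044367 in⁴.
Centroid: ȳ = ΣA·y / ΣA = 2.4 in.
Transfer each piece to the horizontal axis through the centroid using Ī + A·d² with d = y − 2.4:
  web: d = 0 in → contributes +3.6864 in⁴
  top flange (beyond web): d = 2.125 in → contributes +7.9919 in⁴
  bottom flange (beyond web): d = -2.125 in → contributes +7.9919 in⁴
Total I = 19.67 in⁴.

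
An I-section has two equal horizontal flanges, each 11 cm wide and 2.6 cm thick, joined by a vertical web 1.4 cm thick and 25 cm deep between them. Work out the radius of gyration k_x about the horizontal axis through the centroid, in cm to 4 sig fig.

Break the section into simple shapes (no overlaps), measuring from the bottom-left corner of the bounding box.
Bottom flange: 11 × 2.6, A = 28.6 cm², y = 1.3 cm, Ī = 16.1113 cm⁴.
Web: 1.4 × 25, A = 35 cm², y = 15.1 cm, Ī = 1822.92 cm⁴.
Top flange: 11 × 2.6, A = 28.6 cm², y = 28.9 cm, Ī = 16.1113 cm⁴.
By symmetry the centroid is at mid-height, ȳ = 15.1 cm.
Transfer each piece to the horizontal axis through the centroid using Ī + A·d² with d = y − 15.1:
  bottom flange: d = -13.8 cm → contributes +5462.7 cm⁴
  web: d = 0 cm → contributes +1822.92 cm⁴
  top flange: d = 13.8 cm → contributes +5462.7 cm⁴
Total I = 12748.3 cm⁴.
Radius of gyration: k = √(I/A) = √(12748.3 / 92.2) = 11.7587 cm.

k_x ≈ 11.76 cm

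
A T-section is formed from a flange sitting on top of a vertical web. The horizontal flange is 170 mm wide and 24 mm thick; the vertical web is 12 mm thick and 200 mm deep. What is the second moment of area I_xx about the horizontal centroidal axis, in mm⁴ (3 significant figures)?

I_xx ≈ 2.72 × 10⁷ mm⁴

Treat the section as a set of non-overlapping primitives; coordinates are from the bounding-box lower-left.
Flange: 170 × 24, A = 4 080 mm², y = 212 mm, Ī = 195 840 mm⁴.
Web: 12 × 200, A = 2 400 mm², y = 100 mm, Ī = 8 000 000 mm⁴.
Centroid: ȳ = ΣA·y / ΣA = 170.52 mm.
Transfer each piece to the horizontal centroidal axis using Ī + A·d² with d = y − 170.52:
  flange: d = 41.481 mm → contributes +7 216 350 mm⁴
  web: d = -70.519 mm → contributes +19 934 867 mm⁴
Total I = 27 151 218 mm⁴.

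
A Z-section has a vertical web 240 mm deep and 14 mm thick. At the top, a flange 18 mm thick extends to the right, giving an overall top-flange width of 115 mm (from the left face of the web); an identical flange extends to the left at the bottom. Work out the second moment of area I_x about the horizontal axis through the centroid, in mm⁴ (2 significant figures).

I_x ≈ 6.1 × 10⁷ mm⁴

Split into non-overlapping primitives; take the origin at the lower-left of the bounding box.
Web: 14 × 240, A = 3 360 mm², y = 120 mm, Ī = 16 128 000 mm⁴.
Top flange (beyond web): 101 × 18, A = 1 818 mm², y = 231 mm, Ī = 49 086 mm⁴.
Bottom flange (beyond web): 101 × 18, A = 1 818 mm², y = 9 mm, Ī = 49 086 mm⁴.
Centroid: ȳ = ΣA·y / ΣA = 120 mm.
Transfer each piece to the horizontal axis through the centroid using Ī + A·d² with d = y − 120:
  web: d = 0 mm → contributes +16 128 000 mm⁴
  top flange (beyond web): d = 111 mm → contributes +22 448 664 mm⁴
  bottom flange (beyond web): d = -111 mm → contributes +22 448 664 mm⁴
Total I = 61 025 328 mm⁴.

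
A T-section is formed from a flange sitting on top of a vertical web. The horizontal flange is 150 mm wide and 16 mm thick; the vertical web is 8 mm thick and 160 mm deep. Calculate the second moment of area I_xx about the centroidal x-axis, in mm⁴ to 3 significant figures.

Break the section into simple shapes (no overlaps), measuring from the bottom-left corner of the bounding box.
Flange: 150 × 16, A = 2 400 mm², y = 168 mm, Ī = 51 200 mm⁴.
Web: 8 × 160, A = 1 280 mm², y = 80 mm, Ī = 2 730 667 mm⁴.
Centroid: ȳ = ΣA·y / ΣA = 137.39 mm.
Transfer each piece to the centroidal x-axis using Ī + A·d² with d = y − 137.39:
  flange: d = 30.609 mm → contributes +2 299 741 mm⁴
  web: d = -57.391 mm → contributes +6 946 682 mm⁴
Total I = 9 246 423 mm⁴.

I_xx ≈ 9.25 × 10⁶ mm⁴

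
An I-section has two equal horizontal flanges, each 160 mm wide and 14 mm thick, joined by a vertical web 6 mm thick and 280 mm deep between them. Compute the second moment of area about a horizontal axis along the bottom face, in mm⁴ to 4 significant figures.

Decompose the section into non-overlapping parts with the origin at the bottom-left of its bounding rectangle.
Bottom flange: 160 × 14, A = 2 240 mm², y = 7 mm, Ī = 36586.7 mm⁴.
Web: 6 × 280, A = 1 680 mm², y = 154 mm, Ī = 10 976 000 mm⁴.
Top flange: 160 × 14, A = 2 240 mm², y = 301 mm, Ī = 36586.7 mm⁴.
Transfer each piece to the bottom edge using Ī + A·d² with d = y − 0:
  bottom flange: d = 7 mm → contributes +146 347 mm⁴
  web: d = 154 mm → contributes +50 818 880 mm⁴
  top flange: d = 301 mm → contributes +202 982 827 mm⁴
Total I = 253 948 053 mm⁴.

I_base ≈ 2.539 × 10⁸ mm⁴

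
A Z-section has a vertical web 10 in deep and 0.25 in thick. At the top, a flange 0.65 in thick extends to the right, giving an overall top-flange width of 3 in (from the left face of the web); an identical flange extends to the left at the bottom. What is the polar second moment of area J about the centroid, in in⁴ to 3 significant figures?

Decompose the section into non-overlapping parts with the origin at the bottom-left of its bounding rectangle.
Web: 0.25 × 10, A = 2.5 in², y = 5 in, Ī = 20.833 in⁴.
Top flange (beyond web): 2.75 × 0.65, A = 1.7875 in², y = 9.675 in, Ī = 0.062935 in⁴.
Bottom flange (beyond web): 2.75 × 0.65, A = 1.7875 in², y = 0.325 in, Ī = 0.062935 in⁴.
Centroid: ȳ = ΣA·y / ΣA = 5 in.
Transfer each piece to the centroidal x-axis using Ī + A·d² with d = y − 5:
  web: d = 0 in → contributes +20.833 in⁴
  top flange (beyond web): d = 4.675 in → contributes +39.13 in⁴
  bottom flange (beyond web): d = -4.675 in → contributes +39.13 in⁴
Total I = 99.093 in⁴.
For the y-axis: x̄ = 2.875 in.
Repeating about the centroidal y-axis gives I_y = 10.31 in⁴.
Polar second moment: J = I_x + I_y = 109.4 in⁴.

J ≈ 109 in⁴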